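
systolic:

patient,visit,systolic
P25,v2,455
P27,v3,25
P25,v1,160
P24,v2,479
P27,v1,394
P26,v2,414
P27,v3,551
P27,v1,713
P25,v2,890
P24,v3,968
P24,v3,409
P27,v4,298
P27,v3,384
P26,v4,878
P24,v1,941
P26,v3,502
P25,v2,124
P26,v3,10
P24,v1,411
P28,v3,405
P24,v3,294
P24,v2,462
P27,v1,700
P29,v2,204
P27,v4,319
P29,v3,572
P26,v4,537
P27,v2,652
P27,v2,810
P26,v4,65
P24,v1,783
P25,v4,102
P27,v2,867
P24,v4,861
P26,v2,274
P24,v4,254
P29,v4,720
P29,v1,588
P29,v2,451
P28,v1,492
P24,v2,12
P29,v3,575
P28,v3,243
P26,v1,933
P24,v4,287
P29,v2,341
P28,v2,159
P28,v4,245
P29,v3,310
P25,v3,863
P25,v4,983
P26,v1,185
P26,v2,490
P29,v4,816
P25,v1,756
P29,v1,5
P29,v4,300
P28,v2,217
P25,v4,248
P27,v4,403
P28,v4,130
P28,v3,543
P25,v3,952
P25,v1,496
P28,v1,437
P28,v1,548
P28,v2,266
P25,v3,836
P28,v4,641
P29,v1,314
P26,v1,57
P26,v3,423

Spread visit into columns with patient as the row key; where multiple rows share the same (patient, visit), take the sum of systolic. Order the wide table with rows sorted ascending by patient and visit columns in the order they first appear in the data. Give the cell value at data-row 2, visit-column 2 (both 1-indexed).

2651

With rows sorted ascending by patient, row 2 is patient=P25. visit columns in first-appearance order: v2, v3, v1, v4; column 2 is v3.
Long rows with patient=P25, visit=v3: 863 + 952 + 836 = 2651.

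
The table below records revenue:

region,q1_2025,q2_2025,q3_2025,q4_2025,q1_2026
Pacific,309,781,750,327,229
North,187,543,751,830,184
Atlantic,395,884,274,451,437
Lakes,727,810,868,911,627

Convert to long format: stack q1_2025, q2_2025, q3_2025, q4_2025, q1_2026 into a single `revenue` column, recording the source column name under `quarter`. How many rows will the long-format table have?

4 region values × 5 melted columns = 20 rows.

20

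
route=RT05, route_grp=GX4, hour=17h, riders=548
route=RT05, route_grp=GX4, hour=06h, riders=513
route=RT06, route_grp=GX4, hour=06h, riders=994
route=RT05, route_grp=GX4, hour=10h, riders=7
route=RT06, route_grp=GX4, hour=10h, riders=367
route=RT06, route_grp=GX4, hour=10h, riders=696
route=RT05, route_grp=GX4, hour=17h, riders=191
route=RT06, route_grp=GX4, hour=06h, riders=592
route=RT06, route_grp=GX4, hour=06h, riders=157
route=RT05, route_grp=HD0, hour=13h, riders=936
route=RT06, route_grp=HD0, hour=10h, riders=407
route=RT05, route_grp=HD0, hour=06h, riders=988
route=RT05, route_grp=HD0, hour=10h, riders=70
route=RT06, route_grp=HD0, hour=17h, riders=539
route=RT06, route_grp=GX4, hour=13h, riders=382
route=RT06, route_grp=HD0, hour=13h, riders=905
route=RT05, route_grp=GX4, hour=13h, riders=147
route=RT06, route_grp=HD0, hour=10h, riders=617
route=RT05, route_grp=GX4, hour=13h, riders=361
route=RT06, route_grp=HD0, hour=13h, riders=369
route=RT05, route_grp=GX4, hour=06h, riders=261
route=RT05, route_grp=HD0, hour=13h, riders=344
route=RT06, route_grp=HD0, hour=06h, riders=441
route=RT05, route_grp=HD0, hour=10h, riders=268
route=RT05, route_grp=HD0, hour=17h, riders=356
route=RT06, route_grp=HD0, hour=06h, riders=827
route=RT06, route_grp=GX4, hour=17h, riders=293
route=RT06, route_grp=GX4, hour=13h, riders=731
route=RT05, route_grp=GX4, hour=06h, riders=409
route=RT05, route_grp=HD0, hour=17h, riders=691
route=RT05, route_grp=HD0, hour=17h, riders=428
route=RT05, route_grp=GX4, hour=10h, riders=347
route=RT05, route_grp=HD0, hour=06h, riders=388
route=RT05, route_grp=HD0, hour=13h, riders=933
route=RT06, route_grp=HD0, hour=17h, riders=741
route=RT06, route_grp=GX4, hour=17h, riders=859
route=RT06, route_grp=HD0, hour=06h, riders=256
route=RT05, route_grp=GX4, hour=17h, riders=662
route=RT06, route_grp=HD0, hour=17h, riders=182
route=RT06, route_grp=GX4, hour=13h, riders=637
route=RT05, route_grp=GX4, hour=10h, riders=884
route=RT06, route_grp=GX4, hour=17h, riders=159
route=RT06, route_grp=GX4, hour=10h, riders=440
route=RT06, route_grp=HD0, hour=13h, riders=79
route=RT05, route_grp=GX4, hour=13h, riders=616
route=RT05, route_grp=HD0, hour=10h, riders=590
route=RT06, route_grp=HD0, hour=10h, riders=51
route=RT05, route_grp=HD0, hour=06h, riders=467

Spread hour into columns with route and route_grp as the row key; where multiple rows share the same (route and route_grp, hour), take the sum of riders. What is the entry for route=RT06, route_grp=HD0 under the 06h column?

1524

Rows with route=RT06, route_grp=HD0 and hour=06h: riders values are 441, 827, 256.
441 + 827 + 256 = 1524.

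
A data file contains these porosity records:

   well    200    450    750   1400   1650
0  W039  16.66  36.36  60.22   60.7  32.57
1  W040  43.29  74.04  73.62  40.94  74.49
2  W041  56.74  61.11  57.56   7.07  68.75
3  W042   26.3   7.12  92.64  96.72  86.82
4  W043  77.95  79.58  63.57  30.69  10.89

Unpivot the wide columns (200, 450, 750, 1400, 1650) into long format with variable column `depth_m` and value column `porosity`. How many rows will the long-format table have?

25

5 well values × 5 melted columns = 25 rows.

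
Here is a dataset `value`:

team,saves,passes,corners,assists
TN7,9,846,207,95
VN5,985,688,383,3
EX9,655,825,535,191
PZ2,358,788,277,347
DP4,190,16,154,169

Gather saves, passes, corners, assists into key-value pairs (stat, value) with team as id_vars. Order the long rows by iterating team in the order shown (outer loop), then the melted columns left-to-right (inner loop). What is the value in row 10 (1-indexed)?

825

20 rows total (5 × 4). Row 10: index ⌊(10-1)/4⌋ = 2 into team → EX9; (10-1) mod 4 = 1 into the melted columns → passes.
So row 10 is (EX9, passes, 825); value = 825.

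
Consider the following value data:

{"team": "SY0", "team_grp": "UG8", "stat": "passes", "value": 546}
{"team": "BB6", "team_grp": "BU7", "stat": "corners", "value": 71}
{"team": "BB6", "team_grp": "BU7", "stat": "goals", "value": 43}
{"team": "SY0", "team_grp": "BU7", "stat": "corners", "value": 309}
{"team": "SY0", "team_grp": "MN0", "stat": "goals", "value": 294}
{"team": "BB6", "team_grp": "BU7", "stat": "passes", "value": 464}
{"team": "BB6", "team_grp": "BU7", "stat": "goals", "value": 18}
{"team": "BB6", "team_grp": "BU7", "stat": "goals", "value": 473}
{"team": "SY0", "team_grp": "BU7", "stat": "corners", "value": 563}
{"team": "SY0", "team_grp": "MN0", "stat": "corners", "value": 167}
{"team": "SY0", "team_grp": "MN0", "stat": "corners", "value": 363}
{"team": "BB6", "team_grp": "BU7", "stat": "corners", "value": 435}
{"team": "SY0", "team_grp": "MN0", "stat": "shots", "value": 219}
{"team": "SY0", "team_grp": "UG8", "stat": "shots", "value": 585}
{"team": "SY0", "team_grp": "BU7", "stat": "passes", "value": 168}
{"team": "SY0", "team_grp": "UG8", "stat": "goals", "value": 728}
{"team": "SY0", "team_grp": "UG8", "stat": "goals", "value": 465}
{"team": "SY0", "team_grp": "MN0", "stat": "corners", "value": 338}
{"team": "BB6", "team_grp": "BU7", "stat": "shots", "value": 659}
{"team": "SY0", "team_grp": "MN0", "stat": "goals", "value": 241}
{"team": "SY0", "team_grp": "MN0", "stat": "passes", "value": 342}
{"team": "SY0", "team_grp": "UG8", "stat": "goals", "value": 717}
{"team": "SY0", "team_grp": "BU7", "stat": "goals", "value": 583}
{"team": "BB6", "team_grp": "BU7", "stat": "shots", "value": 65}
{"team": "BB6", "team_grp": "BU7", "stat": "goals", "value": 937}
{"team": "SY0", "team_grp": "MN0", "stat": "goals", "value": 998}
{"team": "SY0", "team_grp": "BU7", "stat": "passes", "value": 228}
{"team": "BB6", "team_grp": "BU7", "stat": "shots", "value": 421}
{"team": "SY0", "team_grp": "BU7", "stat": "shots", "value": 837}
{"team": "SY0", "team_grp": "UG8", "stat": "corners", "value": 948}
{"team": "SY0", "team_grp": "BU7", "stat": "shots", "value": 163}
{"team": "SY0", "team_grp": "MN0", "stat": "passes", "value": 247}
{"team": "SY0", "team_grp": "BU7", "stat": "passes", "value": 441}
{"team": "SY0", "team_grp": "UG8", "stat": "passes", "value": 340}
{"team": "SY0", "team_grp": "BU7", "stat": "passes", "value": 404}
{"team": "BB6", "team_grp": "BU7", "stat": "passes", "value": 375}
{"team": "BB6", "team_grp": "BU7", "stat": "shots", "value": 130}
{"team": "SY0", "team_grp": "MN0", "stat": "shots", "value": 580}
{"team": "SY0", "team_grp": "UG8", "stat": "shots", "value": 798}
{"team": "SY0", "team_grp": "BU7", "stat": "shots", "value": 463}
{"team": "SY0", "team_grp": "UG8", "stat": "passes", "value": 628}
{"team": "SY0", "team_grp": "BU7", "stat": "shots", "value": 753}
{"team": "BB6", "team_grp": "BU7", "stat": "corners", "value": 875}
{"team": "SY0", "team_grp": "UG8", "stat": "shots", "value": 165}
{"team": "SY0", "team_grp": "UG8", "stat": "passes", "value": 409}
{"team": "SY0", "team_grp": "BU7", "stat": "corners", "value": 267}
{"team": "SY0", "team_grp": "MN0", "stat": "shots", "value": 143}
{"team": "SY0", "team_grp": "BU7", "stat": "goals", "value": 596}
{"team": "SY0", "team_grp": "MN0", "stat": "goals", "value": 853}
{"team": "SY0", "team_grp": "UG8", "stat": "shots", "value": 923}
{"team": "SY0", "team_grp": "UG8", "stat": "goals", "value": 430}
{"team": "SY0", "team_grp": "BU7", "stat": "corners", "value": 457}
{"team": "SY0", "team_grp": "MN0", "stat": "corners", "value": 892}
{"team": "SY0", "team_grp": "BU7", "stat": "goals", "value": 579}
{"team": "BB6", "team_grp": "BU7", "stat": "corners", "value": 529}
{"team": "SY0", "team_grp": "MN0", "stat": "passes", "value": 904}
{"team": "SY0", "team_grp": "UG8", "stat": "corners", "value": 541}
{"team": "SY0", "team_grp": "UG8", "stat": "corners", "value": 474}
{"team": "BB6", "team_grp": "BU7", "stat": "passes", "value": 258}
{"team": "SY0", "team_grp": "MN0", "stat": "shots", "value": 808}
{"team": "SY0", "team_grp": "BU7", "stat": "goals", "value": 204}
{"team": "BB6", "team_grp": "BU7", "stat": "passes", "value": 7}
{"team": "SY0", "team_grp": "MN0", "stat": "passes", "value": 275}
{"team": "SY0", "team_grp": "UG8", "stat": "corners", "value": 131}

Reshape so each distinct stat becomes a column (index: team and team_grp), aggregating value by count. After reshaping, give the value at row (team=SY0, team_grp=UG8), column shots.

Rows with team=SY0, team_grp=UG8 and stat=shots: value values are 585, 798, 165, 923.
4 rows match — count = 4.

4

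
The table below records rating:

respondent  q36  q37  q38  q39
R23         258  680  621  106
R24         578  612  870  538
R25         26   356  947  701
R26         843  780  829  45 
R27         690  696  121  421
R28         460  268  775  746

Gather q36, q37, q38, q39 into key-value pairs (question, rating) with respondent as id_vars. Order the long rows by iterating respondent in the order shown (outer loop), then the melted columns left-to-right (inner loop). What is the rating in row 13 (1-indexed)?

843

24 rows total (6 × 4). Row 13: index ⌊(13-1)/4⌋ = 3 into respondent → R26; (13-1) mod 4 = 0 into the melted columns → q36.
So row 13 is (R26, q36, 843); rating = 843.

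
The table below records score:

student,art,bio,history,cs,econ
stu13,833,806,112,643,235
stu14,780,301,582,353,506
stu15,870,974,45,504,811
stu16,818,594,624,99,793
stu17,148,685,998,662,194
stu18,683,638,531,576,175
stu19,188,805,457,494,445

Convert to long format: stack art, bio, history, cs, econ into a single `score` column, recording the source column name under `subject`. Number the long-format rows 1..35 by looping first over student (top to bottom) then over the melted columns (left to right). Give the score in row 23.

998

35 rows total (7 × 5). Row 23: index ⌊(23-1)/5⌋ = 4 into student → stu17; (23-1) mod 5 = 2 into the melted columns → history.
So row 23 is (stu17, history, 998); score = 998.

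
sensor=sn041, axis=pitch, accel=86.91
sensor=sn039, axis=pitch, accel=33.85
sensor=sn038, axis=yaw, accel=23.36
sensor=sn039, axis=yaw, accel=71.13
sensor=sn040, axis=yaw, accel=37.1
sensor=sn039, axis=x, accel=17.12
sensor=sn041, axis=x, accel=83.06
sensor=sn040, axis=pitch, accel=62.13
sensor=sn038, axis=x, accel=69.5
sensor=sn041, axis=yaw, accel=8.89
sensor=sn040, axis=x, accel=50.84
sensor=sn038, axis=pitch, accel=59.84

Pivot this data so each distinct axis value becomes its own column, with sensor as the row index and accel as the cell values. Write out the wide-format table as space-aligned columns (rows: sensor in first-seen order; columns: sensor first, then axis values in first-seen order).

Columns: sensor plus the 3 distinct axis values (pitch, yaw, x).
For example, row sn041 column pitch takes accel=86.91 from the long row (sn041, pitch).

sensor  pitch  yaw    x    
sn041   86.91  8.89   83.06
sn039   33.85  71.13  17.12
sn038   59.84  23.36  69.5 
sn040   62.13  37.1   50.84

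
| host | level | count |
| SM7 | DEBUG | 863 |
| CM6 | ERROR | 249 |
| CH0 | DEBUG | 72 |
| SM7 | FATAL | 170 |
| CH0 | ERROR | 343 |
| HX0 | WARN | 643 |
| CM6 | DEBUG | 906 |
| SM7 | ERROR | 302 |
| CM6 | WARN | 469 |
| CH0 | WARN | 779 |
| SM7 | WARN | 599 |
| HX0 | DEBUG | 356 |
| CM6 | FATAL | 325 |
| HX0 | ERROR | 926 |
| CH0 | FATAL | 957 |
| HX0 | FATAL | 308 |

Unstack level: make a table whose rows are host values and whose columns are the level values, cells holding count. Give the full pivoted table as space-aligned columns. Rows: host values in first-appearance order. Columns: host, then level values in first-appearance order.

host  DEBUG  ERROR  FATAL  WARN
SM7   863    302    170    599 
CM6   906    249    325    469 
CH0   72     343    957    779 
HX0   356    926    308    643 

Columns: host plus the 4 distinct level values (DEBUG, ERROR, FATAL, WARN).
For example, row SM7 column DEBUG takes count=863 from the long row (SM7, DEBUG).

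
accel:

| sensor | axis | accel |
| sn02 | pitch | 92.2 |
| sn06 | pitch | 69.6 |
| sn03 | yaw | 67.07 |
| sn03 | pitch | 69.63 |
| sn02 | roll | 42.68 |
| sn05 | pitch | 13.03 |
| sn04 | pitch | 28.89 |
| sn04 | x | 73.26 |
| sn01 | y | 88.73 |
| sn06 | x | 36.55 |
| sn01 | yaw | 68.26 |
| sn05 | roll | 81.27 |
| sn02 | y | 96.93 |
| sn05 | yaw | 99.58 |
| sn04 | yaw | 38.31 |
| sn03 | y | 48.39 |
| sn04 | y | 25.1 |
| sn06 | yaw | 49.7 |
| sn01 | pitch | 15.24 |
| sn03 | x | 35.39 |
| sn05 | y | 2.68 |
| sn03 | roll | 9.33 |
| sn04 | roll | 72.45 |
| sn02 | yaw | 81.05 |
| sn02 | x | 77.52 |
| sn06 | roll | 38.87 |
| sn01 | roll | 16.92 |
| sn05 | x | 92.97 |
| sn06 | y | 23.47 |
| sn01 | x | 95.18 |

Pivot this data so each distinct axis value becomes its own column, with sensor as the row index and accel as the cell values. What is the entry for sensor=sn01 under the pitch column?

Wide layout: rows indexed by sensor, columns are the 5 distinct axis values (pitch, yaw, roll, x, y).
Cell (sensor=sn01, axis=pitch) draws from the long row where sensor=sn01 and axis=pitch, which has accel=15.24.

15.24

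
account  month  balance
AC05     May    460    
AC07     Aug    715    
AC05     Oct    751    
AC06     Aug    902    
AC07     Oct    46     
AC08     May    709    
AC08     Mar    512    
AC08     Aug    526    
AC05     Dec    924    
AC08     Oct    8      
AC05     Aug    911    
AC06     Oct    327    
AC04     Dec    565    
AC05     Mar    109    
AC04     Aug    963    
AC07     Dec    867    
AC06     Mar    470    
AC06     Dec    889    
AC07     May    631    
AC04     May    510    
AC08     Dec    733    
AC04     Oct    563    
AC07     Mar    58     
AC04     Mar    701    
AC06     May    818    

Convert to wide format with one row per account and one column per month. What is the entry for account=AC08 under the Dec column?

733

Wide layout: rows indexed by account, columns are the 5 distinct month values (May, Aug, Oct, Mar, Dec).
Cell (account=AC08, month=Dec) draws from the long row where account=AC08 and month=Dec, which has balance=733.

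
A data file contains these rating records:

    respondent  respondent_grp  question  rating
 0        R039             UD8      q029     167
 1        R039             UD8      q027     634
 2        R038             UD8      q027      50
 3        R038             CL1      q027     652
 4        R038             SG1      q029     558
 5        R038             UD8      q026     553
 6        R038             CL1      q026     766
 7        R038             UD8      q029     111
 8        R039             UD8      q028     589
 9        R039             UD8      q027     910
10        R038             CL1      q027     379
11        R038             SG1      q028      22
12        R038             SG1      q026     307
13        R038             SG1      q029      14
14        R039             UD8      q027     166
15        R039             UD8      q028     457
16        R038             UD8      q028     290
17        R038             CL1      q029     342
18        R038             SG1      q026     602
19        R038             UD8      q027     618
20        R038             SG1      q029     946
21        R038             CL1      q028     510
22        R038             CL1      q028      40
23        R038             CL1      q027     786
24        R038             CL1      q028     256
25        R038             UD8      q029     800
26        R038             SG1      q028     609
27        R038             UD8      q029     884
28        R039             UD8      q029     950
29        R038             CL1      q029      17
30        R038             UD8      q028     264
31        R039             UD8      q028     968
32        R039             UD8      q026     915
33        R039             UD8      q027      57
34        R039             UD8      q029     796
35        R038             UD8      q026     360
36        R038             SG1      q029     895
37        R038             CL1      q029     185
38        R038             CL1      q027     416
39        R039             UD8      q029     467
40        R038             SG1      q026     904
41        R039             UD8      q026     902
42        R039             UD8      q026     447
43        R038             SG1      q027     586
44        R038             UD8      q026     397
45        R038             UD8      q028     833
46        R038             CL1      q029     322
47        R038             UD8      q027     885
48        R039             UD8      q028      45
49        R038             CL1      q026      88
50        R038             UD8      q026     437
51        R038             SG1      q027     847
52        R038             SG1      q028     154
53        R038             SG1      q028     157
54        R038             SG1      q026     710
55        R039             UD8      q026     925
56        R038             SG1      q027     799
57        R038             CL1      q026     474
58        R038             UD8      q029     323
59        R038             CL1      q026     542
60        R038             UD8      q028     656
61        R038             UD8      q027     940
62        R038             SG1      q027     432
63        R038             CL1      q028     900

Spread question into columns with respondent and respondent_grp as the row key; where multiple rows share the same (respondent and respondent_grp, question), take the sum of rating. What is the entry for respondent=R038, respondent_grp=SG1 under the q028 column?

942

Rows with respondent=R038, respondent_grp=SG1 and question=q028: rating values are 22, 609, 154, 157.
22 + 609 + 154 + 157 = 942.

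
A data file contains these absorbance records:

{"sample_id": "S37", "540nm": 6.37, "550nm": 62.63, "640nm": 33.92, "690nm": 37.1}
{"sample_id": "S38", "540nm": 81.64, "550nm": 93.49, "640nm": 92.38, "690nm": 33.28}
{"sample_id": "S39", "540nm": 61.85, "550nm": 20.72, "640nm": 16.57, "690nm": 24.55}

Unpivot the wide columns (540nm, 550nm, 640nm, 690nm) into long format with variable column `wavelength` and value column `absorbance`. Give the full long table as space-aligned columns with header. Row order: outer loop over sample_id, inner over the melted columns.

sample_id  wavelength  absorbance
S37        540nm       6.37      
S37        550nm       62.63     
S37        640nm       33.92     
S37        690nm       37.1      
S38        540nm       81.64     
S38        550nm       93.49     
S38        640nm       92.38     
S38        690nm       33.28     
S39        540nm       61.85     
S39        550nm       20.72     
S39        640nm       16.57     
S39        690nm       24.55     

Each (sample_id, column) pair becomes one row: 3 × 4 = 12 rows.
For example, (S37, 540nm) → absorbance=6.37.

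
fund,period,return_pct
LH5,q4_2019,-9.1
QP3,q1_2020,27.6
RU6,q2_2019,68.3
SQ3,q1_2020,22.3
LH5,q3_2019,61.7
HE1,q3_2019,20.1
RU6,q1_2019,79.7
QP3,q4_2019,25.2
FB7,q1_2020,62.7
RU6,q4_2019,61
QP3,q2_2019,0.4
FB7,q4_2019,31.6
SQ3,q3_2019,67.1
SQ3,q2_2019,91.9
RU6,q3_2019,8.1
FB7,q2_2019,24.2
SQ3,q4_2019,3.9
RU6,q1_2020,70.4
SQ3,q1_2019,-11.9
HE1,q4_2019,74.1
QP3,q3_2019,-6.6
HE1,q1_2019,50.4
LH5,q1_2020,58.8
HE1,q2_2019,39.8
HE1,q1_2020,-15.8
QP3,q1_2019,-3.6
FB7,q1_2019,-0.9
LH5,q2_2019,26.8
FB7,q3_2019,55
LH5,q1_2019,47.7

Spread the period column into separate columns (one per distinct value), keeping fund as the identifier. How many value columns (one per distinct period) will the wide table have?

5 distinct period values: q1_2019, q2_2019, q3_2019, q4_2019, q1_2020.

5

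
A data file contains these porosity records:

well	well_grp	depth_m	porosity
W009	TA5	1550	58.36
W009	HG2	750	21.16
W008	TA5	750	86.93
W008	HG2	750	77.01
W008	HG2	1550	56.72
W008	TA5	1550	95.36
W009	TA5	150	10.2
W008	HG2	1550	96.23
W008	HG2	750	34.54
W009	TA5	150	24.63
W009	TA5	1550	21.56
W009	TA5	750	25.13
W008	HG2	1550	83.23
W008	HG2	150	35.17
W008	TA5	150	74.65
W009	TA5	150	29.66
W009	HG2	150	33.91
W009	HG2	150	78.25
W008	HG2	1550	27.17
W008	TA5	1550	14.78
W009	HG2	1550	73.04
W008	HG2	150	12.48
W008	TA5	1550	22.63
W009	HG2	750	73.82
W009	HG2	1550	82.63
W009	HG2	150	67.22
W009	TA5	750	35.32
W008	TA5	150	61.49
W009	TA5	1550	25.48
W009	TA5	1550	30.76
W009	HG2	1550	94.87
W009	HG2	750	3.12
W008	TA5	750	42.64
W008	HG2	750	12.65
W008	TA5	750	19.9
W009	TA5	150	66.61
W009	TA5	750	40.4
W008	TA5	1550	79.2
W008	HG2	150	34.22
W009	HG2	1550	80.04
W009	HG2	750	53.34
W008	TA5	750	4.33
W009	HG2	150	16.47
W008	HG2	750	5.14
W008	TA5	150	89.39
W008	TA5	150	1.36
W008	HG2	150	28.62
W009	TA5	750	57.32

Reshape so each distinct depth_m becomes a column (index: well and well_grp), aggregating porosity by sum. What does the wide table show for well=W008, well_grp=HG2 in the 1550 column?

Rows with well=W008, well_grp=HG2 and depth_m=1550: porosity values are 56.72, 96.23, 83.23, 27.17.
56.72 + 96.23 + 83.23 + 27.17 = 263.35.

263.35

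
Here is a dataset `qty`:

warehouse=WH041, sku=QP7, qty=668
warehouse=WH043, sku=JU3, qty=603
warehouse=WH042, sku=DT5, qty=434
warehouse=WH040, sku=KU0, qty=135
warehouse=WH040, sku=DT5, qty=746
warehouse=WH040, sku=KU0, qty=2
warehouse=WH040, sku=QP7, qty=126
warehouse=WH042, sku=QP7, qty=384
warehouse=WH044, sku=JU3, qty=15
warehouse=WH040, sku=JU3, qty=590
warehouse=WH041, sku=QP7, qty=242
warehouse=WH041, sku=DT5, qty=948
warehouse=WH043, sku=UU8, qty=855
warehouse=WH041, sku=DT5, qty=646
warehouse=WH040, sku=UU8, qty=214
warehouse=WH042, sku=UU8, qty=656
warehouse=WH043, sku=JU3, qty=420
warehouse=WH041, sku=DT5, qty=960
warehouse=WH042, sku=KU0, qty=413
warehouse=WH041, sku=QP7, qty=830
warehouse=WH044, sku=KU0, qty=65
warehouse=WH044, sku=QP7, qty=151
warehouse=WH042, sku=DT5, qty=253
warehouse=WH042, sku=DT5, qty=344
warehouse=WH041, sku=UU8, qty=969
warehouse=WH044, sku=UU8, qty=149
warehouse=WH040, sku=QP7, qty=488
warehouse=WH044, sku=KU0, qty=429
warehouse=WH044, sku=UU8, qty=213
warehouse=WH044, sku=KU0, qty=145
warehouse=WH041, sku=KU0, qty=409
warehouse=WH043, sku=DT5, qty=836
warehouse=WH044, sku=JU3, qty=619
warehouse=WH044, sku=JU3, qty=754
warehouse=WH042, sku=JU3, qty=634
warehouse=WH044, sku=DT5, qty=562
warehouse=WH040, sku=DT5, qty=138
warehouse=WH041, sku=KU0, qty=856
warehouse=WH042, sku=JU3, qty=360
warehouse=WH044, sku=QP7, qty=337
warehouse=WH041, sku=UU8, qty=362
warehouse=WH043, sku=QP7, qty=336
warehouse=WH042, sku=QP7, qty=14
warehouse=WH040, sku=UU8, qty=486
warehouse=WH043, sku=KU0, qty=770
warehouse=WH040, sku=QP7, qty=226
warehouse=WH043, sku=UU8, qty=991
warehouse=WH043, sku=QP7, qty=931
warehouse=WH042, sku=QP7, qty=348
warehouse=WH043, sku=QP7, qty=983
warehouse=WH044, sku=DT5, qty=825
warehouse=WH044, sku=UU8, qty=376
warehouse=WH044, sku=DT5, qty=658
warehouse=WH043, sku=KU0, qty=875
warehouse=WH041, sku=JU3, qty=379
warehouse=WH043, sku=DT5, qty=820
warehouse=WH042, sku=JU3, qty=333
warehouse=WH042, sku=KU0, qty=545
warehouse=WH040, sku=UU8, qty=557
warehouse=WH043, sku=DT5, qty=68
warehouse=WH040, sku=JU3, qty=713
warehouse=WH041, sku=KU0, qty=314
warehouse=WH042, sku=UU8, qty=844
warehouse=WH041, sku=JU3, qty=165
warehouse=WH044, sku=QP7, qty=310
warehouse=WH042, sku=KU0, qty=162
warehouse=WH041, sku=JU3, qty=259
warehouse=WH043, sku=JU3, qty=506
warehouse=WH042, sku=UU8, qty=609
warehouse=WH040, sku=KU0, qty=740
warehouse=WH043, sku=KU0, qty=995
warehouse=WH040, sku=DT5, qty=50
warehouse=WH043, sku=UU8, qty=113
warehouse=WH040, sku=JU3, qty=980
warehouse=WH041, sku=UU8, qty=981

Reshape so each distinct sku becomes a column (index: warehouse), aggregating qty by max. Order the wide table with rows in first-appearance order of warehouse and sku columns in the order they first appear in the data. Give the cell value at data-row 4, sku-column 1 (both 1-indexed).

With rows in first-appearance order of warehouse, row 4 is warehouse=WH040. sku columns in first-appearance order: QP7, JU3, DT5, KU0, UU8; column 1 is QP7.
Long rows with warehouse=WH040, sku=QP7: max(126, 488, 226) = 488.

488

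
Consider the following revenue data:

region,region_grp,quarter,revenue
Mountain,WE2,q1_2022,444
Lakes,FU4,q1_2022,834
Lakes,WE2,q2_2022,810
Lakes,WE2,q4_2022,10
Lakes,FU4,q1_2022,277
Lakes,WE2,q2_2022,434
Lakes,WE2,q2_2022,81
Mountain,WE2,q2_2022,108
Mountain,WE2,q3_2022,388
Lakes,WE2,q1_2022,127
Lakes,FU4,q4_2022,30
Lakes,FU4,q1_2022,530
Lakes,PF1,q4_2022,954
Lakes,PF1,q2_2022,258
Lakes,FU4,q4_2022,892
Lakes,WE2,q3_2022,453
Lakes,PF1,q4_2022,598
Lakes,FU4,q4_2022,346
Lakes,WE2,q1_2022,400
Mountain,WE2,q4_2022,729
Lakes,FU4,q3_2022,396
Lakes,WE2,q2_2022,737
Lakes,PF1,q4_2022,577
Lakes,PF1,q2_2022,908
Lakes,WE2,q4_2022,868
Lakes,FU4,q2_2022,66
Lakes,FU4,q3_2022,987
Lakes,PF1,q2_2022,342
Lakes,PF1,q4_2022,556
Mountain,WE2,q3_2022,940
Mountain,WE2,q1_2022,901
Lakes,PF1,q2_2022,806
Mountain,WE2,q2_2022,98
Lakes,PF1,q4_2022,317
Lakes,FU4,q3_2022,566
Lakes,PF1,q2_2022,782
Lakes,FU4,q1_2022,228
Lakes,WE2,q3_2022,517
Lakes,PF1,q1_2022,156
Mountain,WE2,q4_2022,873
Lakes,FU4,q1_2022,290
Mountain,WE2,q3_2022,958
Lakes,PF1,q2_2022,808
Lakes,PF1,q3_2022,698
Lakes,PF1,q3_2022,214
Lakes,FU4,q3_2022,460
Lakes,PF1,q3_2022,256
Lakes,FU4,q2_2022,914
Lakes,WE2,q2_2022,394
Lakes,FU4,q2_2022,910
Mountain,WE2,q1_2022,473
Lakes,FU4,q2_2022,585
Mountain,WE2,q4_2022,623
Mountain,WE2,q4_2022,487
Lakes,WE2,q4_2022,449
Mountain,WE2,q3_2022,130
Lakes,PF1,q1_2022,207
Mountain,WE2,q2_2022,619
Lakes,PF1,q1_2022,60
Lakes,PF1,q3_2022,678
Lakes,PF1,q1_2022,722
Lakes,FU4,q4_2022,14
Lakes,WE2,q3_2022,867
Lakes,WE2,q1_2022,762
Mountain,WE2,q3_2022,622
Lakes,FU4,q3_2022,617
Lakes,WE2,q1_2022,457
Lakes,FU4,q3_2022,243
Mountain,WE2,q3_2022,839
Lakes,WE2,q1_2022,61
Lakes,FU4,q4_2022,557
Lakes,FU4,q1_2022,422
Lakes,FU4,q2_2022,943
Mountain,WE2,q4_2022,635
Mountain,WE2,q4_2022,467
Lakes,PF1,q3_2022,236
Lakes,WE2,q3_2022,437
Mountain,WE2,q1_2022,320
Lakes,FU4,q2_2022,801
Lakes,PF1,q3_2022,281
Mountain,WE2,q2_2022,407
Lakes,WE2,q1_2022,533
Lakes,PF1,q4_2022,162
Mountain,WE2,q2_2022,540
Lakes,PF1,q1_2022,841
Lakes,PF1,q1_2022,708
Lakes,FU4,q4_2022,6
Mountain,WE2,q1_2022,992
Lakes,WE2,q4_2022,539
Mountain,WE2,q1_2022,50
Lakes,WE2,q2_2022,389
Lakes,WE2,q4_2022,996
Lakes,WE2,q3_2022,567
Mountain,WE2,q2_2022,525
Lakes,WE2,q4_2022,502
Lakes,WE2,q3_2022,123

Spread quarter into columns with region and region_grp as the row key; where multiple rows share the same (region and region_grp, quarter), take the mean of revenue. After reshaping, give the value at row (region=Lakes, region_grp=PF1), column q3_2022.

393.83

Rows with region=Lakes, region_grp=PF1 and quarter=q3_2022: revenue values are 698, 214, 256, 678, 236, 281.
(698 + 214 + 256 + 678 + 236 + 281) / 6 = 393.83.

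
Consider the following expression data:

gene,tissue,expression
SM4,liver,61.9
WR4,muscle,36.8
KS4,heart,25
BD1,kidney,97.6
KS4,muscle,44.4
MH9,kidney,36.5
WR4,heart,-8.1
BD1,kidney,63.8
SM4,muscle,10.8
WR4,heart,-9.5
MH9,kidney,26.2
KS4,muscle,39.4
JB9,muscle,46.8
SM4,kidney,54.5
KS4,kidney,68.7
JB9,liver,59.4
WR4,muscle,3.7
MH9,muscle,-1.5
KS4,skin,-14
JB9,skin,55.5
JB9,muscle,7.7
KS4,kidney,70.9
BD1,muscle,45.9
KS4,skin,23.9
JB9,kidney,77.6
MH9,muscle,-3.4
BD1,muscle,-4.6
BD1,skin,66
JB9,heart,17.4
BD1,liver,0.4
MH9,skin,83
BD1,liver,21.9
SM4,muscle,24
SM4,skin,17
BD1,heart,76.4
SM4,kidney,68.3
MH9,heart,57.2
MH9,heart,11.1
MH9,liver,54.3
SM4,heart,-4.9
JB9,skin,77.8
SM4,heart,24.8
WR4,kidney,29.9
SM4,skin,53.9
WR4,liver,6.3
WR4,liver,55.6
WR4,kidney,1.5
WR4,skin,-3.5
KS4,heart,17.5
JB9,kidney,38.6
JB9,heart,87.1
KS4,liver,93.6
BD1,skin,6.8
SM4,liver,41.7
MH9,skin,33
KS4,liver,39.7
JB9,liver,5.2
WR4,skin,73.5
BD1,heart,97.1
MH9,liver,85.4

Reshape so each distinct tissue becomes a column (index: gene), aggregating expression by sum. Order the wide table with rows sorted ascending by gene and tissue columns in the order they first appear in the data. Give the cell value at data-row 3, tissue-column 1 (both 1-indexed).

With rows sorted ascending by gene, row 3 is gene=KS4. tissue columns in first-appearance order: liver, muscle, heart, kidney, skin; column 1 is liver.
Long rows with gene=KS4, tissue=liver: 93.6 + 39.7 = 133.3.

133.3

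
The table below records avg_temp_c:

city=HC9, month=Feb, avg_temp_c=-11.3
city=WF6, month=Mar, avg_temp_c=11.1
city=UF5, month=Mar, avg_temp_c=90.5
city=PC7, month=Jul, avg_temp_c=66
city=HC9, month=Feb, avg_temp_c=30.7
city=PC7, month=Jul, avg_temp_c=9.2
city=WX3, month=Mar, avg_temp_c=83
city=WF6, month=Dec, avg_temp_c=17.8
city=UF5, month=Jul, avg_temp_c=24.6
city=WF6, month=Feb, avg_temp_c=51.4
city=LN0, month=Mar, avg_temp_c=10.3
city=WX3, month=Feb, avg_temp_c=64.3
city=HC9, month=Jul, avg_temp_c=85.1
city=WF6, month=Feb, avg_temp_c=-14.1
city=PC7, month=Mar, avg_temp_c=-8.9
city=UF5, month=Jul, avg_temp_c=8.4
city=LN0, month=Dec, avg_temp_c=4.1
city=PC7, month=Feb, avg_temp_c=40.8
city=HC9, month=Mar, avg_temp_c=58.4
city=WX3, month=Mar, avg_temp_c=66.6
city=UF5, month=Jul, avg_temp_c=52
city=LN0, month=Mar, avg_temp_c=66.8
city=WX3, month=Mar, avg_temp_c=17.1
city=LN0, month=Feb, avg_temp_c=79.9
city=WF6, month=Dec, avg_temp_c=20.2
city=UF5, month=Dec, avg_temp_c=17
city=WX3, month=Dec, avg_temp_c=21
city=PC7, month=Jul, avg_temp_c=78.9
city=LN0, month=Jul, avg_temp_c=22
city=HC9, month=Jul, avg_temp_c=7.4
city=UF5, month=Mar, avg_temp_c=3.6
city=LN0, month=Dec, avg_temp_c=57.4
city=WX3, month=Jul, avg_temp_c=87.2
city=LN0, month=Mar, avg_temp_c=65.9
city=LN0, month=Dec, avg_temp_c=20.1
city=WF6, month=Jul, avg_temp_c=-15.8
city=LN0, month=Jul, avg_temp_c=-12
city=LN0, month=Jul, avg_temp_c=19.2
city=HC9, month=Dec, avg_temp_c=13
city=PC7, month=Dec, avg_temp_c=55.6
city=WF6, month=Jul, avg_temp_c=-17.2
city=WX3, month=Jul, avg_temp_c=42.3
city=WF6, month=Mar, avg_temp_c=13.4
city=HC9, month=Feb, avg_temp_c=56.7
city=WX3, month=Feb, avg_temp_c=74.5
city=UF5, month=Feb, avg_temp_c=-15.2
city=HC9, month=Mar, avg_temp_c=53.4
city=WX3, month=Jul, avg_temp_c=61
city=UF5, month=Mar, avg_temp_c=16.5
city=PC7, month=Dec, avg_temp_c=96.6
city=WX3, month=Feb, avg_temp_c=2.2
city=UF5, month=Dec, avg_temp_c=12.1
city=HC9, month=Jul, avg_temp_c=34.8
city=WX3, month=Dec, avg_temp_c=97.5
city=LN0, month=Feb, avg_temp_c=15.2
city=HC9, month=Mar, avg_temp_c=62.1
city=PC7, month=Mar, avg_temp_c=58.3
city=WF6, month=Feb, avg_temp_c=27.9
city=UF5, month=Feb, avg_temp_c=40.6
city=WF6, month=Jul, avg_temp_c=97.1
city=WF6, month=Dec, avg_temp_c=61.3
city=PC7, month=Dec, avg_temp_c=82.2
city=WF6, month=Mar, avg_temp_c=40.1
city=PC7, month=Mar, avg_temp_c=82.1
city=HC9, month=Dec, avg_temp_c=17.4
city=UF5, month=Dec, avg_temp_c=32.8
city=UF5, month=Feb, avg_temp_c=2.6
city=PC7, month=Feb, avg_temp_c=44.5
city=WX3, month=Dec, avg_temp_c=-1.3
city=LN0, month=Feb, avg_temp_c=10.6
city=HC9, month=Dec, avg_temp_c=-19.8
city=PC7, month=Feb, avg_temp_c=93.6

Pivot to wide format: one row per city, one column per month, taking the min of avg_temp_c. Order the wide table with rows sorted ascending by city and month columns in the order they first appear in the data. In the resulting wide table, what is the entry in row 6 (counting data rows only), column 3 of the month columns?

With rows sorted ascending by city, row 6 is city=WX3. month columns in first-appearance order: Feb, Mar, Jul, Dec; column 3 is Jul.
Long rows with city=WX3, month=Jul: min(87.2, 42.3, 61) = 42.3.

42.3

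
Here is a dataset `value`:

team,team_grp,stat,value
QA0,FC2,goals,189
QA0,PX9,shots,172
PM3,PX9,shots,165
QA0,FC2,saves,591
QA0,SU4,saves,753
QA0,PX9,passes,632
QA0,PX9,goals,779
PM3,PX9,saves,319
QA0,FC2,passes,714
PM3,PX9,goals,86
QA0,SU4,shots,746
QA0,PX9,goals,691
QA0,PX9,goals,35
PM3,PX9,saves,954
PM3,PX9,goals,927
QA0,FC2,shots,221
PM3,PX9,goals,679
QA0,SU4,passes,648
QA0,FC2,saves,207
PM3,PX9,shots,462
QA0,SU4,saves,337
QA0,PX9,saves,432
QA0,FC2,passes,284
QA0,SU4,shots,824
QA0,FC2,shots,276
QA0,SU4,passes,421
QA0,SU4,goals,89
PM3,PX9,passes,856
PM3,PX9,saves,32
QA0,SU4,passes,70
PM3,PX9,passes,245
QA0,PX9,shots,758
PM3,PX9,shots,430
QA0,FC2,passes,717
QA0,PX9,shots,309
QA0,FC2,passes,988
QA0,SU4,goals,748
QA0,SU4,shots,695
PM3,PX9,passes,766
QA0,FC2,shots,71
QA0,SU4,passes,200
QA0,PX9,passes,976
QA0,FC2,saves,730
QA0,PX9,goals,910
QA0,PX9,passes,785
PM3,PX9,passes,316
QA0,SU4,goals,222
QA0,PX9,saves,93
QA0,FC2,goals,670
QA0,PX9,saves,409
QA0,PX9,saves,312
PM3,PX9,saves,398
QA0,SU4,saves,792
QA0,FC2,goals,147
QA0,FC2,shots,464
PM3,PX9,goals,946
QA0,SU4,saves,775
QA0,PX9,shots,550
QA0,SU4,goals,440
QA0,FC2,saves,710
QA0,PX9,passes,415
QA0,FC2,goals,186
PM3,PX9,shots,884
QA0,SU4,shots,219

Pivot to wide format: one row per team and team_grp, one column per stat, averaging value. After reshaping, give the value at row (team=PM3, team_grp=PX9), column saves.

Rows with team=PM3, team_grp=PX9 and stat=saves: value values are 319, 954, 32, 398.
(319 + 954 + 32 + 398) / 4 = 425.75.

425.75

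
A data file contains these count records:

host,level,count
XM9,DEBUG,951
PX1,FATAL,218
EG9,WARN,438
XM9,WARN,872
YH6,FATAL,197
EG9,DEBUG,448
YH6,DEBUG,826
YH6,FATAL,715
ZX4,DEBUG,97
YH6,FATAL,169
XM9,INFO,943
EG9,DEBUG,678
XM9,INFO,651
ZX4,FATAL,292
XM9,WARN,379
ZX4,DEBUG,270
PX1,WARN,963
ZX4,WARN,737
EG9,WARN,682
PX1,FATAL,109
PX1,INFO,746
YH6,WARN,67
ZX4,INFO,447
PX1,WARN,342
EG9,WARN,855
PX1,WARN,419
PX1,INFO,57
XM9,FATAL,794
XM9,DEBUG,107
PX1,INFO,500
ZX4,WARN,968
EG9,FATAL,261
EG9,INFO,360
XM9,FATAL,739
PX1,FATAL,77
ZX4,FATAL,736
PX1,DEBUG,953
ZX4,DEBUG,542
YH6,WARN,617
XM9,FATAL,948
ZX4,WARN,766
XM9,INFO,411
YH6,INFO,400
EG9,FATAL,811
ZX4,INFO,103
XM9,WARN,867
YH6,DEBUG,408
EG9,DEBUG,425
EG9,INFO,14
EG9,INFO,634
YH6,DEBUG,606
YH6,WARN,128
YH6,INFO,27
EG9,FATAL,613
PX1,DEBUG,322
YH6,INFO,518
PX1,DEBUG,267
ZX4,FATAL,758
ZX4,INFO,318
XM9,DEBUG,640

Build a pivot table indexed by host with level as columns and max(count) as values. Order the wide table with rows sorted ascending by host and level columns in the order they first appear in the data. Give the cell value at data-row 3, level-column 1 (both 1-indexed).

With rows sorted ascending by host, row 3 is host=XM9. level columns in first-appearance order: DEBUG, FATAL, WARN, INFO; column 1 is DEBUG.
Long rows with host=XM9, level=DEBUG: max(951, 107, 640) = 951.

951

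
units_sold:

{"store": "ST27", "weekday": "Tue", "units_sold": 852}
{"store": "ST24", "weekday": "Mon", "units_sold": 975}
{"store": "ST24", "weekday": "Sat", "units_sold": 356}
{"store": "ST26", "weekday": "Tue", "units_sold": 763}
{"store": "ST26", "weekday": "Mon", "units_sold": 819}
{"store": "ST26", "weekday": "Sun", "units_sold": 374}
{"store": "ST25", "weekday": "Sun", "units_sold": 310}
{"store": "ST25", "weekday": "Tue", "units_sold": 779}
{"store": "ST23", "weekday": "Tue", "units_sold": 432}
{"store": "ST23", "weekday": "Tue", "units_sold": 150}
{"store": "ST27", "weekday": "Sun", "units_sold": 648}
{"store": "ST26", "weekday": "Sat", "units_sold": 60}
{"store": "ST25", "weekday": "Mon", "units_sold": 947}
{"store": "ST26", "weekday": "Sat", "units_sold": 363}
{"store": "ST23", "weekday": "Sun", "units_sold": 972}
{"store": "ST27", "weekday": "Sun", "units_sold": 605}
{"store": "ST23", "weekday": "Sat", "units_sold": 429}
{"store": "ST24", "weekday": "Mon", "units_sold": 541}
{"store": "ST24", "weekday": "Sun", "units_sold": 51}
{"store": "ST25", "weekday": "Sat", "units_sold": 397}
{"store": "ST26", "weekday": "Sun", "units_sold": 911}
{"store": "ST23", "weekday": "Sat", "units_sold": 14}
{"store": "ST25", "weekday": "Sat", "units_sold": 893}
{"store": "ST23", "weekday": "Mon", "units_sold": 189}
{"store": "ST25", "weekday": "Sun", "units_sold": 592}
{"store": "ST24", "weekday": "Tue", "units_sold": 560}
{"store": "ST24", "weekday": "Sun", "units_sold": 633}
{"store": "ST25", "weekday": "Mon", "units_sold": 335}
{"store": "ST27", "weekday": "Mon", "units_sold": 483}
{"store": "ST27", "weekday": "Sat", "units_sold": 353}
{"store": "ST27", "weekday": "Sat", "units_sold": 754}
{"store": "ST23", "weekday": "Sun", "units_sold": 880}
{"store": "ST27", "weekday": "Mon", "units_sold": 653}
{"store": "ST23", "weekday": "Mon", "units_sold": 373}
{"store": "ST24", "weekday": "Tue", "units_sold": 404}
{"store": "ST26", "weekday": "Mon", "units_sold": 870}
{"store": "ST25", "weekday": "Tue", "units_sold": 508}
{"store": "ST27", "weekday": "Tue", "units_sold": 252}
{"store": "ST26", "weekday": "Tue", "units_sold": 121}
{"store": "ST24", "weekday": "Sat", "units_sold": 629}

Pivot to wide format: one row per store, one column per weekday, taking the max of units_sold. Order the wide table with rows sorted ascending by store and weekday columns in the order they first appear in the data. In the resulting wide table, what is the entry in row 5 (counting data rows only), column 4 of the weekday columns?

648

With rows sorted ascending by store, row 5 is store=ST27. weekday columns in first-appearance order: Tue, Mon, Sat, Sun; column 4 is Sun.
Long rows with store=ST27, weekday=Sun: max(648, 605) = 648.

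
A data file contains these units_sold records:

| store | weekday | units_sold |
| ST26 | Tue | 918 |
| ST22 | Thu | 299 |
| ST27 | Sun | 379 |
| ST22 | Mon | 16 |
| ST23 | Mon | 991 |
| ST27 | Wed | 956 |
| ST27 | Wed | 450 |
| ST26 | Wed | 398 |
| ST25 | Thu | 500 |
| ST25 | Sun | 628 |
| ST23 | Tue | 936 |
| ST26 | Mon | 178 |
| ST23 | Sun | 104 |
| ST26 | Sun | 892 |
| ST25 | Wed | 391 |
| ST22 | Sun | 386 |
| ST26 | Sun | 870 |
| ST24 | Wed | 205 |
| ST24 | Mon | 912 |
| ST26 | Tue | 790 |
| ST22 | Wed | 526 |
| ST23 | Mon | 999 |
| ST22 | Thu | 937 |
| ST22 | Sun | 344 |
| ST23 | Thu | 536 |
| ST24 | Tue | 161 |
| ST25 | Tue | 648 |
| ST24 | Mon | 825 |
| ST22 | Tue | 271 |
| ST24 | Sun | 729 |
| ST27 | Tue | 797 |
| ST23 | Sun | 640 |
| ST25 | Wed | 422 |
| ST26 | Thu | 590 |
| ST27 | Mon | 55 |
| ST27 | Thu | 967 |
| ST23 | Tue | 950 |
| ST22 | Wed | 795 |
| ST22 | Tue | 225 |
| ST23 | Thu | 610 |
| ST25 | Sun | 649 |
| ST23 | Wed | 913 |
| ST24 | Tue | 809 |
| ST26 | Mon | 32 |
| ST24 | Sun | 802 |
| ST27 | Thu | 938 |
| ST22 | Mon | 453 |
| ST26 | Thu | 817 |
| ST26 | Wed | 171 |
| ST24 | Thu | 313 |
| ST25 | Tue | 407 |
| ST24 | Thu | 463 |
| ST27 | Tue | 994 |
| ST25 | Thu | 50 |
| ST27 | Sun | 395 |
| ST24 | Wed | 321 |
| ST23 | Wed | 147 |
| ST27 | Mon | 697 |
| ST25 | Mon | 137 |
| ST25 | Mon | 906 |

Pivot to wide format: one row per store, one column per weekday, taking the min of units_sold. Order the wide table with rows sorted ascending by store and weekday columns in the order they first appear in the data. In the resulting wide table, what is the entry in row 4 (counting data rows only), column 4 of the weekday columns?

With rows sorted ascending by store, row 4 is store=ST25. weekday columns in first-appearance order: Tue, Thu, Sun, Mon, Wed; column 4 is Mon.
Long rows with store=ST25, weekday=Mon: min(137, 906) = 137.

137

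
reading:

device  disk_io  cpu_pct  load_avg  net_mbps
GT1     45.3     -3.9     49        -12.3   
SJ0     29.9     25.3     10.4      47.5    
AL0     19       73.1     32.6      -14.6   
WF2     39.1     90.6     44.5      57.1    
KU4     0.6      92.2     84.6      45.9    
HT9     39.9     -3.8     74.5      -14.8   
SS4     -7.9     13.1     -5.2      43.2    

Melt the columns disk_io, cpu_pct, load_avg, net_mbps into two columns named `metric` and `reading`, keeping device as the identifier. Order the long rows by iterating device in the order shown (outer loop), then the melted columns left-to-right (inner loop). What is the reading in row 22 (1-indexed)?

-3.8

28 rows total (7 × 4). Row 22: index ⌊(22-1)/4⌋ = 5 into device → HT9; (22-1) mod 4 = 1 into the melted columns → cpu_pct.
So row 22 is (HT9, cpu_pct, -3.8); reading = -3.8.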